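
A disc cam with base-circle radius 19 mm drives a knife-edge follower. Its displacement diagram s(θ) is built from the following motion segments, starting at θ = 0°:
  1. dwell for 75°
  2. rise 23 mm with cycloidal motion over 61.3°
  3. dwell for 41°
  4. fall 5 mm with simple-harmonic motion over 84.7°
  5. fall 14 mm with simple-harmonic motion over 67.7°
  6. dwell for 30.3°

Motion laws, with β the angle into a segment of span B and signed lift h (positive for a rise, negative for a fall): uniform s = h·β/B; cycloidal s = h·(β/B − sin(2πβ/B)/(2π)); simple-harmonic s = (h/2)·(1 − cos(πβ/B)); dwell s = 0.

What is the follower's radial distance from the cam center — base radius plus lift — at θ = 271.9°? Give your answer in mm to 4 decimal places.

seg 1 [0°–75°] dwell: s stays 0.0000
seg 2 [75°–136.3°] cycloidal, h=23: full span → s += 23 → s = 23.0000
seg 3 [136.3°–177.3°] dwell: s stays 23.0000
seg 4 [177.3°–262°] simple-harmonic, h=-5: full span → s += -5 → s = 18.0000
seg 5 [262°–329.7°] simple-harmonic, h=-14: θ=271.9° here. β=9.9, B=67.7. -14/2·(1 − cos(π·0.1462)) = -0.7258 → s = 17.2742
radial distance = base radius + s = 19 + 17.2742 = 36.2742

36.2742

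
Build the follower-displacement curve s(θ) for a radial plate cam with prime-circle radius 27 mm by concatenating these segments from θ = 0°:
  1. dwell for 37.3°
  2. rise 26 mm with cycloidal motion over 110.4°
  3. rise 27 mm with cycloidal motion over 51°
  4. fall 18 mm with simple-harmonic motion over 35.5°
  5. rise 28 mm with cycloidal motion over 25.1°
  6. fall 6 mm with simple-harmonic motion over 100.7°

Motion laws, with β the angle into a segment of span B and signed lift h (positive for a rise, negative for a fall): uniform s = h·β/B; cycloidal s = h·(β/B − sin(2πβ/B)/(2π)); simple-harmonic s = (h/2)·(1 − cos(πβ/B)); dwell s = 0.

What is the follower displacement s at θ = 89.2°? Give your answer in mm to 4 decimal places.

seg 1 [0°–37.3°] dwell: s stays 0.0000
seg 2 [37.3°–147.7°] cycloidal, h=26: θ=89.2° here. β=51.9, B=110.4. 26·(0.4701 − sin(2π·0.4701)/(2π)) = 11.4502 → s = 11.4502

11.4502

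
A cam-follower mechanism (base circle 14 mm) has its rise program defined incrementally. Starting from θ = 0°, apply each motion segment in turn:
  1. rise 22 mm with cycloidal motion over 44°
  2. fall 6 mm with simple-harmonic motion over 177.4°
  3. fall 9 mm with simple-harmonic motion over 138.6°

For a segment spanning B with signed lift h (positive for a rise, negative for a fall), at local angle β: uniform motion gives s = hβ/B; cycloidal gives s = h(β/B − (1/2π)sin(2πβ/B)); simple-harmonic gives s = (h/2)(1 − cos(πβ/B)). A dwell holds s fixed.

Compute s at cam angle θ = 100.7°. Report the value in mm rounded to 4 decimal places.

seg 1 [0°–44°] cycloidal, h=22: full span → s += 22 → s = 22.0000
seg 2 [44°–221.4°] simple-harmonic, h=-6: θ=100.7° here. β=56.7, B=177.4. -6/2·(1 − cos(π·0.3196)) = -1.3895 → s = 20.6105

20.6105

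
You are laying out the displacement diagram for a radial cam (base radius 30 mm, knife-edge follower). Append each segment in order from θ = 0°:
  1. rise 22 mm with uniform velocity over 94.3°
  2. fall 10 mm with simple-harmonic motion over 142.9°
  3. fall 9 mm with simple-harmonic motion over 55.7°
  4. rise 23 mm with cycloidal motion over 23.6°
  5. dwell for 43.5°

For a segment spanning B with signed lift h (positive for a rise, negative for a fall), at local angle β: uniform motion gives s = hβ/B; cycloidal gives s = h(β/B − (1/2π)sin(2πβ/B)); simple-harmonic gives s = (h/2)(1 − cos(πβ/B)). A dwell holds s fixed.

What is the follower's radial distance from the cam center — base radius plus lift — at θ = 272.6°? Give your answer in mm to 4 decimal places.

seg 1 [0°–94.3°] uniform, h=22: full span → s += 22 → s = 22.0000
seg 2 [94.3°–237.2°] simple-harmonic, h=-10: full span → s += -10 → s = 12.0000
seg 3 [237.2°–292.9°] simple-harmonic, h=-9: θ=272.6° here. β=35.4, B=55.7. -9/2·(1 − cos(π·0.6355)) = -6.3589 → s = 5.6411
radial distance = base radius + s = 30 + 5.6411 = 35.6411

35.6411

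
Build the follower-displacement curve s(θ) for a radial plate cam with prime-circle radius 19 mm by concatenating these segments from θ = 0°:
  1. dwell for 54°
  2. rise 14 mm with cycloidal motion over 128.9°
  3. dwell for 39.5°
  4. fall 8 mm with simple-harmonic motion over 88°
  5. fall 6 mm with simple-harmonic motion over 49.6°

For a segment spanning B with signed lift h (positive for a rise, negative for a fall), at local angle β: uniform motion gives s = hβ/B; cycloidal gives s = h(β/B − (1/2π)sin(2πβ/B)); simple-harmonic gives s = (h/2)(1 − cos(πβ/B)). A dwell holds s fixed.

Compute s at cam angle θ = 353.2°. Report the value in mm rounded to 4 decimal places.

seg 1 [0°–54°] dwell: s stays 0.0000
seg 2 [54°–182.9°] cycloidal, h=14: full span → s += 14 → s = 14.0000
seg 3 [182.9°–222.4°] dwell: s stays 14.0000
seg 4 [222.4°–310.4°] simple-harmonic, h=-8: full span → s += -8 → s = 6.0000
seg 5 [310.4°–360°] simple-harmonic, h=-6: θ=353.2° here. β=42.8, B=49.6. -6/2·(1 − cos(π·0.8629)) = -5.7260 → s = 0.2740

0.2740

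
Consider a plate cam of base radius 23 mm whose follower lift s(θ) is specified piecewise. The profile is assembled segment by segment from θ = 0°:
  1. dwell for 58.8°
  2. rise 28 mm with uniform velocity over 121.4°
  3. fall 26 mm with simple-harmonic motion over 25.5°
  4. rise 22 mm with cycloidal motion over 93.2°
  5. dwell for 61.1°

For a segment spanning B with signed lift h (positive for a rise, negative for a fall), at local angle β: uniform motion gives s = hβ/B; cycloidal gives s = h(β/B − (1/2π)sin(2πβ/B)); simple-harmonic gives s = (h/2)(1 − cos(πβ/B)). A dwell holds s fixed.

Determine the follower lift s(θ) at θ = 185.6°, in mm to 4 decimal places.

seg 1 [0°–58.8°] dwell: s stays 0.0000
seg 2 [58.8°–180.2°] uniform, h=28: full span → s += 28 → s = 28.0000
seg 3 [180.2°–205.7°] simple-harmonic, h=-26: θ=185.6° here. β=5.4, B=25.5. -26/2·(1 − cos(π·0.2118)) = -2.7723 → s = 25.2277

25.2277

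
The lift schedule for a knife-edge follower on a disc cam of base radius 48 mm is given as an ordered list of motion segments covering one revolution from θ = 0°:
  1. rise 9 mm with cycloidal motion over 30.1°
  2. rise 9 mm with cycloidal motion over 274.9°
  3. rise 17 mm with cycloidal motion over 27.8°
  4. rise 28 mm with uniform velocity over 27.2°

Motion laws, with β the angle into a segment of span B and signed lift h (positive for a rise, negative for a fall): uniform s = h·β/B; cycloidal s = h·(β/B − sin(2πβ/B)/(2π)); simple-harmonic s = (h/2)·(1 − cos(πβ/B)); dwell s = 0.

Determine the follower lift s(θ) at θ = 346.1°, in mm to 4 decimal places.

seg 1 [0°–30.1°] cycloidal, h=9: full span → s += 9 → s = 9.0000
seg 2 [30.1°–305°] cycloidal, h=9: full span → s += 9 → s = 18.0000
seg 3 [305°–332.8°] cycloidal, h=17: full span → s += 17 → s = 35.0000
seg 4 [332.8°–360°] uniform, h=28: θ=346.1° here. β=13.3, B=27.2. 28·13.3/27.2 = 13.6912 → s = 48.6912

48.6912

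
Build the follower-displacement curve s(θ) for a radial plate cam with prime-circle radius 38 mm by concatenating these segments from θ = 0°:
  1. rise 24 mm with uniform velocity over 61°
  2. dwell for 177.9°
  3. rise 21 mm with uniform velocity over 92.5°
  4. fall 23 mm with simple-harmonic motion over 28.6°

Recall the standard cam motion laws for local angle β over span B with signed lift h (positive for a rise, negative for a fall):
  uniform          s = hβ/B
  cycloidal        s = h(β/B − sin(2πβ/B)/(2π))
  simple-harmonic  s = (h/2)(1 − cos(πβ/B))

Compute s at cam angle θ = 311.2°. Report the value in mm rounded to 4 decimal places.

seg 1 [0°–61°] uniform, h=24: full span → s += 24 → s = 24.0000
seg 2 [61°–238.9°] dwell: s stays 24.0000
seg 3 [238.9°–331.4°] uniform, h=21: θ=311.2° here. β=72.3, B=92.5. 21·72.3/92.5 = 16.4141 → s = 40.4141

40.4141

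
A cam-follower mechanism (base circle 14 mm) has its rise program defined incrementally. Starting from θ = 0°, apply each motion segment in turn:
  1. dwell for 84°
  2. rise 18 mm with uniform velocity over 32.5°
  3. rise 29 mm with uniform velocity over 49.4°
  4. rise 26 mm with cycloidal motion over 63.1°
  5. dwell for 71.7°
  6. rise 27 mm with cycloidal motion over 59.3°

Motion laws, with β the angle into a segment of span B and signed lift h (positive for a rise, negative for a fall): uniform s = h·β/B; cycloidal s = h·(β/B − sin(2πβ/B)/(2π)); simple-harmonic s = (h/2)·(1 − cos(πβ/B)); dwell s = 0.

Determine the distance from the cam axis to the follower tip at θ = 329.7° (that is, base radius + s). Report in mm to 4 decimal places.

seg 1 [0°–84°] dwell: s stays 0.0000
seg 2 [84°–116.5°] uniform, h=18: full span → s += 18 → s = 18.0000
seg 3 [116.5°–165.9°] uniform, h=29: full span → s += 29 → s = 47.0000
seg 4 [165.9°–229°] cycloidal, h=26: full span → s += 26 → s = 73.0000
seg 5 [229°–300.7°] dwell: s stays 73.0000
seg 6 [300.7°–360°] cycloidal, h=27: θ=329.7° here. β=29, B=59.3. 27·(0.4890 − sin(2π·0.4890)/(2π)) = 12.9083 → s = 85.9083
radial distance = base radius + s = 14 + 85.9083 = 99.9083

99.9083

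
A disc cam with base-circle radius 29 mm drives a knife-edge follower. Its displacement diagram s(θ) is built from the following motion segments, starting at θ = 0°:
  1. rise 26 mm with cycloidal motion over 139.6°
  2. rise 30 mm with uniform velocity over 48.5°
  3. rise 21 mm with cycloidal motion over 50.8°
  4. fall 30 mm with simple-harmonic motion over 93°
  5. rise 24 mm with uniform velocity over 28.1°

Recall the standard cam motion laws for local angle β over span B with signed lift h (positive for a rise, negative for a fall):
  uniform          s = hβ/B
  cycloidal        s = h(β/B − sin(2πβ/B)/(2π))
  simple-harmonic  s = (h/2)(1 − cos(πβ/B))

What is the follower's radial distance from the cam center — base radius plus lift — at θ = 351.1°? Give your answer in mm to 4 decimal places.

seg 1 [0°–139.6°] cycloidal, h=26: full span → s += 26 → s = 26.0000
seg 2 [139.6°–188.1°] uniform, h=30: full span → s += 30 → s = 56.0000
seg 3 [188.1°–238.9°] cycloidal, h=21: full span → s += 21 → s = 77.0000
seg 4 [238.9°–331.9°] simple-harmonic, h=-30: full span → s += -30 → s = 47.0000
seg 5 [331.9°–360°] uniform, h=24: θ=351.1° here. β=19.2, B=28.1. 24·19.2/28.1 = 16.3986 → s = 63.3986
radial distance = base radius + s = 29 + 63.3986 = 92.3986

92.3986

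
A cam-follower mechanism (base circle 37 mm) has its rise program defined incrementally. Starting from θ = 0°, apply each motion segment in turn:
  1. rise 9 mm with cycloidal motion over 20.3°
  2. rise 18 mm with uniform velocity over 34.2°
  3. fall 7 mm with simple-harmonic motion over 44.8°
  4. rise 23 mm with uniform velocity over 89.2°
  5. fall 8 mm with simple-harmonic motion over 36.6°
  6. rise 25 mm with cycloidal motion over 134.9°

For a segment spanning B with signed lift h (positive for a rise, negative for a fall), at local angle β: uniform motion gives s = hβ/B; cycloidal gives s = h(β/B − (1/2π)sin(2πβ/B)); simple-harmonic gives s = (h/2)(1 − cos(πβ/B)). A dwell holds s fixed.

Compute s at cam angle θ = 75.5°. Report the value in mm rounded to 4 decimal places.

seg 1 [0°–20.3°] cycloidal, h=9: full span → s += 9 → s = 9.0000
seg 2 [20.3°–54.5°] uniform, h=18: full span → s += 18 → s = 27.0000
seg 3 [54.5°–99.3°] simple-harmonic, h=-7: θ=75.5° here. β=21, B=44.8. -7/2·(1 − cos(π·0.4688)) = -3.1569 → s = 23.8431

23.8431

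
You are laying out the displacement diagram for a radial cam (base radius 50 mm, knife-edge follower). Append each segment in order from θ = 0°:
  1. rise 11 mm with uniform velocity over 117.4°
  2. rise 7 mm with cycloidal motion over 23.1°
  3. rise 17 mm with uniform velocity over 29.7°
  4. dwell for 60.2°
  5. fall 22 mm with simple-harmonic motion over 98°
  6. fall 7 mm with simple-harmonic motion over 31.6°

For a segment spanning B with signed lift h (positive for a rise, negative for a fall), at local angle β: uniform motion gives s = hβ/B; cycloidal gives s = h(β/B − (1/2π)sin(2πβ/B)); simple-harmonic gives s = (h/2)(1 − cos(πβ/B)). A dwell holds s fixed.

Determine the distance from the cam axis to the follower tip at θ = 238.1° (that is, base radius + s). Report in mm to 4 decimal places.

seg 1 [0°–117.4°] uniform, h=11: full span → s += 11 → s = 11.0000
seg 2 [117.4°–140.5°] cycloidal, h=7: full span → s += 7 → s = 18.0000
seg 3 [140.5°–170.2°] uniform, h=17: full span → s += 17 → s = 35.0000
seg 4 [170.2°–230.4°] dwell: s stays 35.0000
seg 5 [230.4°–328.4°] simple-harmonic, h=-22: θ=238.1° here. β=7.7, B=98. -22/2·(1 − cos(π·0.0786)) = -0.3334 → s = 34.6666
radial distance = base radius + s = 50 + 34.6666 = 84.6666

84.6666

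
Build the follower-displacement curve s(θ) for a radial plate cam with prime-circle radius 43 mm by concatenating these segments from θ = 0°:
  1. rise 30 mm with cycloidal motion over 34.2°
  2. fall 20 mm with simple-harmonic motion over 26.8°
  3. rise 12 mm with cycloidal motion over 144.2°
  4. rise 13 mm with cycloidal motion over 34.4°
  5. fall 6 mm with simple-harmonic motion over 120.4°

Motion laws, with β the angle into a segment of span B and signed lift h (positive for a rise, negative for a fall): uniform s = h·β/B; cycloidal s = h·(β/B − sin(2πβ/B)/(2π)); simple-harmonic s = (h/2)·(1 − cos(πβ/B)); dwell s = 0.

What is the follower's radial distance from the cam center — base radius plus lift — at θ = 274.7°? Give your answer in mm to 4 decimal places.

seg 1 [0°–34.2°] cycloidal, h=30: full span → s += 30 → s = 30.0000
seg 2 [34.2°–61°] simple-harmonic, h=-20: full span → s += -20 → s = 10.0000
seg 3 [61°–205.2°] cycloidal, h=12: full span → s += 12 → s = 22.0000
seg 4 [205.2°–239.6°] cycloidal, h=13: full span → s += 13 → s = 35.0000
seg 5 [239.6°–360°] simple-harmonic, h=-6: θ=274.7° here. β=35.1, B=120.4. -6/2·(1 − cos(π·0.2915)) = -1.1727 → s = 33.8273
radial distance = base radius + s = 43 + 33.8273 = 76.8273

76.8273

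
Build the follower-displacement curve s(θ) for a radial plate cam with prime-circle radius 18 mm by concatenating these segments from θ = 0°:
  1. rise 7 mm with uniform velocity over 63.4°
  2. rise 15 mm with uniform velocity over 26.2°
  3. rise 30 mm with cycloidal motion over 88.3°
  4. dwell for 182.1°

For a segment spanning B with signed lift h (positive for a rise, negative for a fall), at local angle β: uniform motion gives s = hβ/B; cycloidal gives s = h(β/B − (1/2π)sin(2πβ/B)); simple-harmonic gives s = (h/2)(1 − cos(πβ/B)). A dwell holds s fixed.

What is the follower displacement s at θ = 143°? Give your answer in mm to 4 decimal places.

seg 1 [0°–63.4°] uniform, h=7: full span → s += 7 → s = 7.0000
seg 2 [63.4°–89.6°] uniform, h=15: full span → s += 15 → s = 22.0000
seg 3 [89.6°–177.9°] cycloidal, h=30: θ=143° here. β=53.4, B=88.3. 30·(0.6048 − sin(2π·0.6048)/(2π)) = 21.0633 → s = 43.0633

43.0633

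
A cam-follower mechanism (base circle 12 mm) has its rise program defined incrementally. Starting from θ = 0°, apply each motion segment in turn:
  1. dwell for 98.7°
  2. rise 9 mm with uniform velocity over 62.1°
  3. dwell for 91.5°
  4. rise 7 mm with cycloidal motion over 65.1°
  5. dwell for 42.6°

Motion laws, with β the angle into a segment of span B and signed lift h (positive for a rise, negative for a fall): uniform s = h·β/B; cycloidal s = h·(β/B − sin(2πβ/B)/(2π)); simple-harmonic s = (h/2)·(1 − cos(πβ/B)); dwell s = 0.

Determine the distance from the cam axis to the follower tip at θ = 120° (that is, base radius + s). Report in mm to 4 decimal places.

seg 1 [0°–98.7°] dwell: s stays 0.0000
seg 2 [98.7°–160.8°] uniform, h=9: θ=120° here. β=21.3, B=62.1. 9·21.3/62.1 = 3.0870 → s = 3.0870
radial distance = base radius + s = 12 + 3.0870 = 15.0870

15.0870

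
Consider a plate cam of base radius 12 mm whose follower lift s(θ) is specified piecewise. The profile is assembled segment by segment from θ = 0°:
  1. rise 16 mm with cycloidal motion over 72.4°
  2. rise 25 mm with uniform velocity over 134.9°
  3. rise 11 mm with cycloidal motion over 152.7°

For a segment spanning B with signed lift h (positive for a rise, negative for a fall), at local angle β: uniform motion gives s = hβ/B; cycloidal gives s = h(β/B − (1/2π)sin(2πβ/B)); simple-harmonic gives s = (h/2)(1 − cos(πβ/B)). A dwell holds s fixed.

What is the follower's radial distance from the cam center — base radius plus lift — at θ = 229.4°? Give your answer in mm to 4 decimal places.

seg 1 [0°–72.4°] cycloidal, h=16: full span → s += 16 → s = 16.0000
seg 2 [72.4°–207.3°] uniform, h=25: full span → s += 25 → s = 41.0000
seg 3 [207.3°–360°] cycloidal, h=11: θ=229.4° here. β=22.1, B=152.7. 11·(0.1447 − sin(2π·0.1447)/(2π)) = 0.2105 → s = 41.2105
radial distance = base radius + s = 12 + 41.2105 = 53.2105

53.2105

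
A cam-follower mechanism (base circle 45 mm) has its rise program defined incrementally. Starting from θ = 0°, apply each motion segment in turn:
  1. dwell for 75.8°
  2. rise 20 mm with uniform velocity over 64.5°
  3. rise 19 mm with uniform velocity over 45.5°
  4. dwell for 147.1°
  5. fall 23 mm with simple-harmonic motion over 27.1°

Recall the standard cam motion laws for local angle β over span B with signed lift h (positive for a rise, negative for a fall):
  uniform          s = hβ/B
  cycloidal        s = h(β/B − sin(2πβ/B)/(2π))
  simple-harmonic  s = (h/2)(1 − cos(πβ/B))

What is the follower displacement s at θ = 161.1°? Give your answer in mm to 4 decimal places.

seg 1 [0°–75.8°] dwell: s stays 0.0000
seg 2 [75.8°–140.3°] uniform, h=20: full span → s += 20 → s = 20.0000
seg 3 [140.3°–185.8°] uniform, h=19: θ=161.1° here. β=20.8, B=45.5. 19·20.8/45.5 = 8.6857 → s = 28.6857

28.6857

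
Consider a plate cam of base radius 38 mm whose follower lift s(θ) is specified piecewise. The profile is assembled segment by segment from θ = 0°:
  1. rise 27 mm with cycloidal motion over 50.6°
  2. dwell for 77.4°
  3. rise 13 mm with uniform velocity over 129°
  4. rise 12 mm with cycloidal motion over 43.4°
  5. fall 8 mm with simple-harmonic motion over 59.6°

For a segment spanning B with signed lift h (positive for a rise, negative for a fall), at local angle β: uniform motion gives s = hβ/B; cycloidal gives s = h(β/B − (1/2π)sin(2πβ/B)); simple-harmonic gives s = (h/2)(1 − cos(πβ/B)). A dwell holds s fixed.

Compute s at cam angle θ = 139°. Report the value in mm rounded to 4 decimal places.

seg 1 [0°–50.6°] cycloidal, h=27: full span → s += 27 → s = 27.0000
seg 2 [50.6°–128°] dwell: s stays 27.0000
seg 3 [128°–257°] uniform, h=13: θ=139° here. β=11, B=129. 13·11/129 = 1.1085 → s = 28.1085

28.1085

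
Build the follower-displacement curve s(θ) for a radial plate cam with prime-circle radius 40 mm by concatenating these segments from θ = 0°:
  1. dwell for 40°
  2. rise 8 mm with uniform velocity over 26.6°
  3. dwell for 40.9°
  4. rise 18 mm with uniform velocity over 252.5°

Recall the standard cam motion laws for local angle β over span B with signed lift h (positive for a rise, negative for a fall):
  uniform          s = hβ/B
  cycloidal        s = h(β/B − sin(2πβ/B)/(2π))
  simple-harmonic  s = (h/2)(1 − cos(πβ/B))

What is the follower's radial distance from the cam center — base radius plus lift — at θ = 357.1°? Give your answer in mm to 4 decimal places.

seg 1 [0°–40°] dwell: s stays 0.0000
seg 2 [40°–66.6°] uniform, h=8: full span → s += 8 → s = 8.0000
seg 3 [66.6°–107.5°] dwell: s stays 8.0000
seg 4 [107.5°–360°] uniform, h=18: θ=357.1° here. β=249.6, B=252.5. 18·249.6/252.5 = 17.7933 → s = 25.7933
radial distance = base radius + s = 40 + 25.7933 = 65.7933

65.7933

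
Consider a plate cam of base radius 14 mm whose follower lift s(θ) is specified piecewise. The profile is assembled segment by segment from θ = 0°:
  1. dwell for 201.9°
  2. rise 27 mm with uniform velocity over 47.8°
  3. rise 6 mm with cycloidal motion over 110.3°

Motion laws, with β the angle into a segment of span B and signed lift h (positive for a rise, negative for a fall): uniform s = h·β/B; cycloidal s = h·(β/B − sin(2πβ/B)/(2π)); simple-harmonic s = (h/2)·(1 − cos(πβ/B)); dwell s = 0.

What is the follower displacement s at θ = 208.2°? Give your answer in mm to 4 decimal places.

seg 1 [0°–201.9°] dwell: s stays 0.0000
seg 2 [201.9°–249.7°] uniform, h=27: θ=208.2° here. β=6.3, B=47.8. 27·6.3/47.8 = 3.5586 → s = 3.5586

3.5586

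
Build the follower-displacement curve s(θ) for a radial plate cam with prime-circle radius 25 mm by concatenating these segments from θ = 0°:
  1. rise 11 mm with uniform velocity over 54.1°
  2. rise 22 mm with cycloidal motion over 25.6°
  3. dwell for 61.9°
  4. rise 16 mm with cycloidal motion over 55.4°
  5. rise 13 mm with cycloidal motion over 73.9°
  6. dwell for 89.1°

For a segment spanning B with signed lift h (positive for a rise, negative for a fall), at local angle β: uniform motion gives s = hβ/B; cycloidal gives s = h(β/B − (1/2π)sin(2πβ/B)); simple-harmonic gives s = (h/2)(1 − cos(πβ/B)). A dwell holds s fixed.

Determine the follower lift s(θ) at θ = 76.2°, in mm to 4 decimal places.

seg 1 [0°–54.1°] uniform, h=11: full span → s += 11 → s = 11.0000
seg 2 [54.1°–79.7°] cycloidal, h=22: θ=76.2° here. β=22.1, B=25.6. 22·(0.8633 − sin(2π·0.8633)/(2π)) = 21.6435 → s = 32.6435

32.6435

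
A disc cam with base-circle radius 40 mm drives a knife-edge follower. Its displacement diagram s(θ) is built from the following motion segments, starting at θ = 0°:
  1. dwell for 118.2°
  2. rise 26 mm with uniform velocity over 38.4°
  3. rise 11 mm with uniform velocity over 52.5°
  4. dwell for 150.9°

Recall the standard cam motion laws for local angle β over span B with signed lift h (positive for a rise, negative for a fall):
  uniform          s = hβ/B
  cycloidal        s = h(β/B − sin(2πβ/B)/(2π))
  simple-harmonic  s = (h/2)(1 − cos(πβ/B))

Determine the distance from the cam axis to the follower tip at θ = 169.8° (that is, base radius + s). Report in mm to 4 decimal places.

seg 1 [0°–118.2°] dwell: s stays 0.0000
seg 2 [118.2°–156.6°] uniform, h=26: full span → s += 26 → s = 26.0000
seg 3 [156.6°–209.1°] uniform, h=11: θ=169.8° here. β=13.2, B=52.5. 11·13.2/52.5 = 2.7657 → s = 28.7657
radial distance = base radius + s = 40 + 28.7657 = 68.7657

68.7657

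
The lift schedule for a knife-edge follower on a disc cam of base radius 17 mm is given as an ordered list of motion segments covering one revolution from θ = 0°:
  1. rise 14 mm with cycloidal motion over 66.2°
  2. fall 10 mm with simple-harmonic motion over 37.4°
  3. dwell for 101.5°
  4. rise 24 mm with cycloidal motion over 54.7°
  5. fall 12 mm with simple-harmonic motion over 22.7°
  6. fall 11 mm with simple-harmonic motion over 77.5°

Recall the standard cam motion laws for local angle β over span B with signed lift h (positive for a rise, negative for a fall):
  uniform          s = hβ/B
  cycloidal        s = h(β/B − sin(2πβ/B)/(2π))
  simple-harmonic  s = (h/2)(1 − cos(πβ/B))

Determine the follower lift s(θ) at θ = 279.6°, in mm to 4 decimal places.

seg 1 [0°–66.2°] cycloidal, h=14: full span → s += 14 → s = 14.0000
seg 2 [66.2°–103.6°] simple-harmonic, h=-10: full span → s += -10 → s = 4.0000
seg 3 [103.6°–205.1°] dwell: s stays 4.0000
seg 4 [205.1°–259.8°] cycloidal, h=24: full span → s += 24 → s = 28.0000
seg 5 [259.8°–282.5°] simple-harmonic, h=-12: θ=279.6° here. β=19.8, B=22.7. -12/2·(1 − cos(π·0.8722)) = -11.5232 → s = 16.4768

16.4768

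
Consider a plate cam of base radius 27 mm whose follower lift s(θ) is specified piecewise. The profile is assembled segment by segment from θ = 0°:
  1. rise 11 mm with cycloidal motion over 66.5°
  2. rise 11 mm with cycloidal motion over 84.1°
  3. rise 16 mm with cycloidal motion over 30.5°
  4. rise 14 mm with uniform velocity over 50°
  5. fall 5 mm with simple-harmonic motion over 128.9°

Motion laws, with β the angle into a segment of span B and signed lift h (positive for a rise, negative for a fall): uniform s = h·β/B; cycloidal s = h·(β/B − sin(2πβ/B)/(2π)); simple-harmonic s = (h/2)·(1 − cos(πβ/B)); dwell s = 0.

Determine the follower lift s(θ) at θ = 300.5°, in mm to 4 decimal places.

seg 1 [0°–66.5°] cycloidal, h=11: full span → s += 11 → s = 11.0000
seg 2 [66.5°–150.6°] cycloidal, h=11: full span → s += 11 → s = 22.0000
seg 3 [150.6°–181.1°] cycloidal, h=16: full span → s += 16 → s = 38.0000
seg 4 [181.1°–231.1°] uniform, h=14: full span → s += 14 → s = 52.0000
seg 5 [231.1°–360°] simple-harmonic, h=-5: θ=300.5° here. β=69.4, B=128.9. -5/2·(1 − cos(π·0.5384)) = -2.8009 → s = 49.1991

49.1991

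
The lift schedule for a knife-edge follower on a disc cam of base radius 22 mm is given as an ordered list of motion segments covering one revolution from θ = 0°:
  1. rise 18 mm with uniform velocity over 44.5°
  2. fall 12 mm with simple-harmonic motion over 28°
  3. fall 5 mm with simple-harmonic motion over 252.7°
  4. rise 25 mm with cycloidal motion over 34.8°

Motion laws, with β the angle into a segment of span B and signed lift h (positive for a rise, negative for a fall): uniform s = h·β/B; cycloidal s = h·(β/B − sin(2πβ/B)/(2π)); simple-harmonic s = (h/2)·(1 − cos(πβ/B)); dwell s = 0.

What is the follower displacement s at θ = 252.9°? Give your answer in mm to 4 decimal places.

seg 1 [0°–44.5°] uniform, h=18: full span → s += 18 → s = 18.0000
seg 2 [44.5°–72.5°] simple-harmonic, h=-12: full span → s += -12 → s = 6.0000
seg 3 [72.5°–325.2°] simple-harmonic, h=-5: θ=252.9° here. β=180.4, B=252.7. -5/2·(1 − cos(π·0.7139)) = -4.0563 → s = 1.9437

1.9437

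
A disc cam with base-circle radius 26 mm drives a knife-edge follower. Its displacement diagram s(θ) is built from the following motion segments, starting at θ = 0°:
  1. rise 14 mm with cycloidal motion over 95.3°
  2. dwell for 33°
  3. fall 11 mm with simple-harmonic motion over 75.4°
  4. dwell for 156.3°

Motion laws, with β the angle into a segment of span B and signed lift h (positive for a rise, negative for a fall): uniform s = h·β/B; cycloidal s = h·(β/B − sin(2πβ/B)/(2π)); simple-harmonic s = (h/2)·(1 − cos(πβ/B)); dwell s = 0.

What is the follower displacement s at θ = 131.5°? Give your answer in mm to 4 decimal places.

seg 1 [0°–95.3°] cycloidal, h=14: full span → s += 14 → s = 14.0000
seg 2 [95.3°–128.3°] dwell: s stays 14.0000
seg 3 [128.3°–203.7°] simple-harmonic, h=-11: θ=131.5° here. β=3.2, B=75.4. -11/2·(1 − cos(π·0.0424)) = -0.0488 → s = 13.9512

13.9512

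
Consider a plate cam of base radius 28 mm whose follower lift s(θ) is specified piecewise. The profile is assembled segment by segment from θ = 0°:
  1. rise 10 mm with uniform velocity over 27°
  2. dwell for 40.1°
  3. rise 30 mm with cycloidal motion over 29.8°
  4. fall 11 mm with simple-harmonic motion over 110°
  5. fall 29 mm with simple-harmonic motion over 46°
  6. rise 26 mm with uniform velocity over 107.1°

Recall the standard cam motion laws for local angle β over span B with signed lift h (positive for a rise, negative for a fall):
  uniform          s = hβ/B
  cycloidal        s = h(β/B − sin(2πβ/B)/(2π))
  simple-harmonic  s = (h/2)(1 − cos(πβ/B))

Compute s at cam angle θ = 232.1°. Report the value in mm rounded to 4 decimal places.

seg 1 [0°–27°] uniform, h=10: full span → s += 10 → s = 10.0000
seg 2 [27°–67.1°] dwell: s stays 10.0000
seg 3 [67.1°–96.9°] cycloidal, h=30: full span → s += 30 → s = 40.0000
seg 4 [96.9°–206.9°] simple-harmonic, h=-11: full span → s += -11 → s = 29.0000
seg 5 [206.9°–252.9°] simple-harmonic, h=-29: θ=232.1° here. β=25.2, B=46. -29/2·(1 − cos(π·0.5478)) = -16.6704 → s = 12.3296

12.3296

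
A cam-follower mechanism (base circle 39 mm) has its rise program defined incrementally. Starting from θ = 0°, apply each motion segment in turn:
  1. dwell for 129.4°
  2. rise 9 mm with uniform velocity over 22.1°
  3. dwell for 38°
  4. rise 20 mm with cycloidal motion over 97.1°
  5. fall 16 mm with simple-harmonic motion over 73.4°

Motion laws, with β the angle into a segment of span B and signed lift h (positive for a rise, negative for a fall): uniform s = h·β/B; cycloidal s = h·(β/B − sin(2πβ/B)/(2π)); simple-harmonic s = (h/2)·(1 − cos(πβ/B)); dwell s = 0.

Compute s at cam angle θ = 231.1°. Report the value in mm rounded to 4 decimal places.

seg 1 [0°–129.4°] dwell: s stays 0.0000
seg 2 [129.4°–151.5°] uniform, h=9: full span → s += 9 → s = 9.0000
seg 3 [151.5°–189.5°] dwell: s stays 9.0000
seg 4 [189.5°–286.6°] cycloidal, h=20: θ=231.1° here. β=41.6, B=97.1. 20·(0.4284 − sin(2π·0.4284)/(2π)) = 7.1847 → s = 16.1847

16.1847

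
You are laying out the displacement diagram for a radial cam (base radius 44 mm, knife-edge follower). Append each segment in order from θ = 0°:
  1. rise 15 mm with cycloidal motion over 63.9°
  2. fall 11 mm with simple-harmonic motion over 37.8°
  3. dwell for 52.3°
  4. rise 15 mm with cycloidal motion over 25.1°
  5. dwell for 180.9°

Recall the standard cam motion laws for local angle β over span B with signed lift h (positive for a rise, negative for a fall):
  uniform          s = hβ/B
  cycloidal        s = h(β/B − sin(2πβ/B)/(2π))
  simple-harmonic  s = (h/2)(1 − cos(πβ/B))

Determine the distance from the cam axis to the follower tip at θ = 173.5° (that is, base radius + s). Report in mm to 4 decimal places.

seg 1 [0°–63.9°] cycloidal, h=15: full span → s += 15 → s = 15.0000
seg 2 [63.9°–101.7°] simple-harmonic, h=-11: full span → s += -11 → s = 4.0000
seg 3 [101.7°–154°] dwell: s stays 4.0000
seg 4 [154°–179.1°] cycloidal, h=15: θ=173.5° here. β=19.5, B=25.1. 15·(0.7769 − sin(2π·0.7769)/(2π)) = 14.0067 → s = 18.0067
radial distance = base radius + s = 44 + 18.0067 = 62.0067

62.0067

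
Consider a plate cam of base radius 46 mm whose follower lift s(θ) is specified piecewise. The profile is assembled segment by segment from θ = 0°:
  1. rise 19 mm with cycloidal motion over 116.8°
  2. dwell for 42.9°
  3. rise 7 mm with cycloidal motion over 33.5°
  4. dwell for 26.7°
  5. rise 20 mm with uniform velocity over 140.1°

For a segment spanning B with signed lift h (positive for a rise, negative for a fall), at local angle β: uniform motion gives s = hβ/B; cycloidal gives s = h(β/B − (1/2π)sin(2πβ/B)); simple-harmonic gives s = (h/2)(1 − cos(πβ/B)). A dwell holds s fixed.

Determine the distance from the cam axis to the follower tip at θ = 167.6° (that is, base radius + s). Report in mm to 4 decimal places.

seg 1 [0°–116.8°] cycloidal, h=19: full span → s += 19 → s = 19.0000
seg 2 [116.8°–159.7°] dwell: s stays 19.0000
seg 3 [159.7°–193.2°] cycloidal, h=7: θ=167.6° here. β=7.9, B=33.5. 7·(0.2358 − sin(2π·0.2358)/(2π)) = 0.5411 → s = 19.5411
radial distance = base radius + s = 46 + 19.5411 = 65.5411

65.5411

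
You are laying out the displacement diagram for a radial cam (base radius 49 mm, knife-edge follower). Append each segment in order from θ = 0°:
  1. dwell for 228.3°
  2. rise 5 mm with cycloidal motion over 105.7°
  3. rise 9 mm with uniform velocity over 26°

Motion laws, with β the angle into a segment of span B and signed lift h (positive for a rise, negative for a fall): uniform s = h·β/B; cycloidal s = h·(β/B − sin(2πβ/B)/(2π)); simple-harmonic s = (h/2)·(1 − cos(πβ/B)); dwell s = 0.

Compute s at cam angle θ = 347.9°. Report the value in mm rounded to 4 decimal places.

seg 1 [0°–228.3°] dwell: s stays 0.0000
seg 2 [228.3°–334°] cycloidal, h=5: full span → s += 5 → s = 5.0000
seg 3 [334°–360°] uniform, h=9: θ=347.9° here. β=13.9, B=26. 9·13.9/26 = 4.8115 → s = 9.8115

9.8115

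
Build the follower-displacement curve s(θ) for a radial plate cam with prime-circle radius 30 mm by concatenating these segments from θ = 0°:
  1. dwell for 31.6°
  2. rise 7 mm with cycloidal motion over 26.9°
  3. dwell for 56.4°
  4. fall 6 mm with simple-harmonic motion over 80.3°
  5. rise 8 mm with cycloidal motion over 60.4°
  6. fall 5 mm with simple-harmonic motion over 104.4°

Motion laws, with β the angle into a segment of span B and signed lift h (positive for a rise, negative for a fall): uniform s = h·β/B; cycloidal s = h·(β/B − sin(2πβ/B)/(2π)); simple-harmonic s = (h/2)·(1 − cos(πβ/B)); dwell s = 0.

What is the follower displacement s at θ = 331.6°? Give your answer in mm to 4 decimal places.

seg 1 [0°–31.6°] dwell: s stays 0.0000
seg 2 [31.6°–58.5°] cycloidal, h=7: full span → s += 7 → s = 7.0000
seg 3 [58.5°–114.9°] dwell: s stays 7.0000
seg 4 [114.9°–195.2°] simple-harmonic, h=-6: full span → s += -6 → s = 1.0000
seg 5 [195.2°–255.6°] cycloidal, h=8: full span → s += 8 → s = 9.0000
seg 6 [255.6°–360°] simple-harmonic, h=-5: θ=331.6° here. β=76, B=104.4. -5/2·(1 − cos(π·0.7280)) = -4.1413 → s = 4.8587

4.8587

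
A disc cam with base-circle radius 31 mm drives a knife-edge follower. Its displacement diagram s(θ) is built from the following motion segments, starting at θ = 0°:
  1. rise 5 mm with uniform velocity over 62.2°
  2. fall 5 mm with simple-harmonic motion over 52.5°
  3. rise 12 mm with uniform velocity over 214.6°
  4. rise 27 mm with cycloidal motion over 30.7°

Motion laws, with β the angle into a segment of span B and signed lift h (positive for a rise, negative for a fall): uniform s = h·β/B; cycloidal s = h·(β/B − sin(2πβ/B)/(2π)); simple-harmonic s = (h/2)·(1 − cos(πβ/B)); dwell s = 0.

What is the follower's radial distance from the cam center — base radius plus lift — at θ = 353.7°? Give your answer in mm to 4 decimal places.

seg 1 [0°–62.2°] uniform, h=5: full span → s += 5 → s = 5.0000
seg 2 [62.2°–114.7°] simple-harmonic, h=-5: full span → s += -5 → s = 0.0000
seg 3 [114.7°–329.3°] uniform, h=12: full span → s += 12 → s = 12.0000
seg 4 [329.3°–360°] cycloidal, h=27: θ=353.7° here. β=24.4, B=30.7. 27·(0.7948 − sin(2π·0.7948)/(2π)) = 25.5874 → s = 37.5874
radial distance = base radius + s = 31 + 37.5874 = 68.5874

68.5874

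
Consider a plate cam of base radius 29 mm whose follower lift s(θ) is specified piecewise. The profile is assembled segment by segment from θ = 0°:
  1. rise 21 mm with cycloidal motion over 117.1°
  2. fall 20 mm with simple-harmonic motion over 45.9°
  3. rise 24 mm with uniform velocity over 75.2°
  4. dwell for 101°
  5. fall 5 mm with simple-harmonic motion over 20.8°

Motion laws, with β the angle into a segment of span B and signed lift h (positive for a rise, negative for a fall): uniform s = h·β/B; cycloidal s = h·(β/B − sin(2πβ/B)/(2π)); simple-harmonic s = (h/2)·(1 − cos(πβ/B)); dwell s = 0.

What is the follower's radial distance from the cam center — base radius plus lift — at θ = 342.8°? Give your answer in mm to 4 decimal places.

seg 1 [0°–117.1°] cycloidal, h=21: full span → s += 21 → s = 21.0000
seg 2 [117.1°–163°] simple-harmonic, h=-20: full span → s += -20 → s = 1.0000
seg 3 [163°–238.2°] uniform, h=24: full span → s += 24 → s = 25.0000
seg 4 [238.2°–339.2°] dwell: s stays 25.0000
seg 5 [339.2°–360°] simple-harmonic, h=-5: θ=342.8° here. β=3.6, B=20.8. -5/2·(1 − cos(π·0.1731)) = -0.3605 → s = 24.6395
radial distance = base radius + s = 29 + 24.6395 = 53.6395

53.6395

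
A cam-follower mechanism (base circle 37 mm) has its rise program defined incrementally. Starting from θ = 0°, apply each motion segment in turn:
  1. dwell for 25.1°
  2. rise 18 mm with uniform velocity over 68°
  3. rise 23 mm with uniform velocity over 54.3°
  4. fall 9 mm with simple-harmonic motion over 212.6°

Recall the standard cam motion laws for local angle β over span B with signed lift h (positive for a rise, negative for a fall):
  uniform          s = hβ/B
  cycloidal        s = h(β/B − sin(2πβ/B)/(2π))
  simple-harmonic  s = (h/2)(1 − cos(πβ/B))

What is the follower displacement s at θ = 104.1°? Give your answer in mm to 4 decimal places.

seg 1 [0°–25.1°] dwell: s stays 0.0000
seg 2 [25.1°–93.1°] uniform, h=18: full span → s += 18 → s = 18.0000
seg 3 [93.1°–147.4°] uniform, h=23: θ=104.1° here. β=11, B=54.3. 23·11/54.3 = 4.6593 → s = 22.6593

22.6593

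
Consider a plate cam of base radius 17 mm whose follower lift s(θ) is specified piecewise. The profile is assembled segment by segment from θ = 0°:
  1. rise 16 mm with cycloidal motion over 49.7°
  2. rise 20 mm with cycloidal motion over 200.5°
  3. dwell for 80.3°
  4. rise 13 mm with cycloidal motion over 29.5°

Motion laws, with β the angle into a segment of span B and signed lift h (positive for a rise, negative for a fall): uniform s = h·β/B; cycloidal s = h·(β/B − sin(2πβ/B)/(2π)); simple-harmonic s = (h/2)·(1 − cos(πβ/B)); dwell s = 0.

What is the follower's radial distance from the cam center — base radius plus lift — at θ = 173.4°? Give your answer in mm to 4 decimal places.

seg 1 [0°–49.7°] cycloidal, h=16: full span → s += 16 → s = 16.0000
seg 2 [49.7°–250.2°] cycloidal, h=20: θ=173.4° here. β=123.7, B=200.5. 20·(0.6170 − sin(2π·0.6170)/(2π)) = 14.4734 → s = 30.4734
radial distance = base radius + s = 17 + 30.4734 = 47.4734

47.4734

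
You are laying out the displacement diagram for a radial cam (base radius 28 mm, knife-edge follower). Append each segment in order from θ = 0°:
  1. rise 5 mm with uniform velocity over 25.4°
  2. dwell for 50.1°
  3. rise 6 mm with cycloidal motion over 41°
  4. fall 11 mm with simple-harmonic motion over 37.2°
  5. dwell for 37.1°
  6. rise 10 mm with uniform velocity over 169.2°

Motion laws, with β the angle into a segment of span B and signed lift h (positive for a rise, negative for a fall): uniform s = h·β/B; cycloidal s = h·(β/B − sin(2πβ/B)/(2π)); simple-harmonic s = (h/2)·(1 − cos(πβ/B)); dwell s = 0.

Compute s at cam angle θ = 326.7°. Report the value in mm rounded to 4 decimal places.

seg 1 [0°–25.4°] uniform, h=5: full span → s += 5 → s = 5.0000
seg 2 [25.4°–75.5°] dwell: s stays 5.0000
seg 3 [75.5°–116.5°] cycloidal, h=6: full span → s += 6 → s = 11.0000
seg 4 [116.5°–153.7°] simple-harmonic, h=-11: full span → s += -11 → s = 0.0000
seg 5 [153.7°–190.8°] dwell: s stays 0.0000
seg 6 [190.8°–360°] uniform, h=10: θ=326.7° here. β=135.9, B=169.2. 10·135.9/169.2 = 8.0319 → s = 8.0319

8.0319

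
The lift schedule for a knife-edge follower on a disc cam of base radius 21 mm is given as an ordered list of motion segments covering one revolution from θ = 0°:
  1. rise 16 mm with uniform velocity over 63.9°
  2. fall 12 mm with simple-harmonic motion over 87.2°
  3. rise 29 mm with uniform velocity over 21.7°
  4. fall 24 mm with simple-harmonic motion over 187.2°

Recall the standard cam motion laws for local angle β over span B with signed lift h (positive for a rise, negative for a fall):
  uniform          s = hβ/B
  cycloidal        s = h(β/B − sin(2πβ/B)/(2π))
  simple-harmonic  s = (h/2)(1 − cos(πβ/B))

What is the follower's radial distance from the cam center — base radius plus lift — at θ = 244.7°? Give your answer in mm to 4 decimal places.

seg 1 [0°–63.9°] uniform, h=16: full span → s += 16 → s = 16.0000
seg 2 [63.9°–151.1°] simple-harmonic, h=-12: full span → s += -12 → s = 4.0000
seg 3 [151.1°–172.8°] uniform, h=29: full span → s += 29 → s = 33.0000
seg 4 [172.8°–360°] simple-harmonic, h=-24: θ=244.7° here. β=71.9, B=187.2. -24/2·(1 − cos(π·0.3841)) = -7.7259 → s = 25.2741
radial distance = base radius + s = 21 + 25.2741 = 46.2741

46.2741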